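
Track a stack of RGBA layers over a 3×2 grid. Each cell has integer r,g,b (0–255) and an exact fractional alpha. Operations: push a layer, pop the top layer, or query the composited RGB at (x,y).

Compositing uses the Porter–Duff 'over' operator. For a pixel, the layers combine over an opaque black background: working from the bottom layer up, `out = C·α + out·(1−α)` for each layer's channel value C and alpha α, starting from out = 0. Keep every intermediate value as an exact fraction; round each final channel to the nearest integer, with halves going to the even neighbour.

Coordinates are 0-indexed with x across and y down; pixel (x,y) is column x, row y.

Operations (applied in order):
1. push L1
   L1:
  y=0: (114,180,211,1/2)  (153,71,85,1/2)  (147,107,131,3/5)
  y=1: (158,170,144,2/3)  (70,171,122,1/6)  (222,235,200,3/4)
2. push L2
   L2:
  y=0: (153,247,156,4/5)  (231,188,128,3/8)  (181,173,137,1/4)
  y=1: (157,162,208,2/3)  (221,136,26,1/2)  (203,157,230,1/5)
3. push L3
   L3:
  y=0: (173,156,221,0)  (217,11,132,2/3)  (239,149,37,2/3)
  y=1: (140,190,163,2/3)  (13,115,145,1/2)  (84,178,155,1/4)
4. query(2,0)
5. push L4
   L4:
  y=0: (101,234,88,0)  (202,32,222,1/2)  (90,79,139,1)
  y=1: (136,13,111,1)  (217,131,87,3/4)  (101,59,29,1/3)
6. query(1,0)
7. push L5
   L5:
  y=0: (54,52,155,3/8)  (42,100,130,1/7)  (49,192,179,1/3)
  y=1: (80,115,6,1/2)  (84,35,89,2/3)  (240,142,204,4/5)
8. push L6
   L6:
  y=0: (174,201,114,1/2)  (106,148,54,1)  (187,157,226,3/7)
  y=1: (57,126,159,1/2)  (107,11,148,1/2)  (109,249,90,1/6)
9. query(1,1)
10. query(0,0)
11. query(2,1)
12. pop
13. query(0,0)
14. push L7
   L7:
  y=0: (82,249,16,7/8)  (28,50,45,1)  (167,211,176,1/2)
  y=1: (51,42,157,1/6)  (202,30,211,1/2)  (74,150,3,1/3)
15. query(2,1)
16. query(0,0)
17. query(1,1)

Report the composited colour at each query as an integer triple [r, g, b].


query (2,0) [L1,L2,L3] — begin 0,0,0
L1 α=3/5: [441/5, 321/5, 393/5]
L2 α=1/4: [557/5, 457/5, 466/5]
L3 α=2/3: [2947/15, 649/5, 836/15]
= [196, 130, 56]

(1,0) stack=L1,L2,L3,L4; from [0,0,0]:
+L1 (α=1/2) → [153/2, 71/2, 85/2]
+L2 (α=3/8) → [2151/16, 1483/16, 1193/16]
+L3 (α=2/3) → [9095/48, 1835/48, 5417/48]
+L4 (α=1/2) → [18791/96, 3371/96, 16073/96]
= [196, 35, 167]

(1,1) stack=L1,L2,L3,L4,L5,L6; from [0,0,0]:
+L1 (α=1/6) → [35/3, 57/2, 61/3]
+L2 (α=1/2) → [349/3, 329/4, 139/6]
+L3 (α=1/2) → [194/3, 789/8, 1009/12]
+L4 (α=3/4) → [2147/12, 3933/32, 4141/48]
+L5 (α=2/3) → [4163/36, 6173/96, 12685/144]
+L6 (α=1/2) → [8015/72, 7229/192, 33997/288]
rounded: [111, 38, 118]

(0,0) stack=L1,L2,L3,L4,L5,L6; from [0,0,0]:
after L1 α=1/2: [57, 90, 211/2]
after L2 α=4/5: [669/5, 1078/5, 1459/10]
after L3 α=0: [669/5, 1078/5, 1459/10]
after L4 α=0: [669/5, 1078/5, 1459/10]
after L5 α=3/8: [831/8, 617/4, 2389/16]
after L6 α=1/2: [2223/16, 1421/8, 4213/32]
rounded: [139, 178, 132]

(2,1) stack=L1,L2,L3,L4,L5,L6; from [0,0,0]:
L1 α=3/4: [333/2, 705/4, 150]
L2 α=1/5: [869/5, 862/5, 166]
L3 α=1/4: [3027/20, 869/5, 653/4]
L4 α=1/3: [4037/30, 2033/15, 237/2]
L5 α=4/5: [32837/150, 10553/75, 1869/10]
L6 α=1/6: [36107/180, 7144/45, 683/4]
= [201, 159, 171]

at x=0,y=0 over L1,L2,L3,L4,L5:
+L1 (α=1/2) → [57, 90, 211/2]
+L2 (α=4/5) → [669/5, 1078/5, 1459/10]
+L3 (α=0) → [669/5, 1078/5, 1459/10]
+L4 (α=0) → [669/5, 1078/5, 1459/10]
+L5 (α=3/8) → [831/8, 617/4, 2389/16]
rounded: [104, 154, 149]

at x=2,y=1 over L1,L2,L3,L4,L5,L7:
L1 α=3/4: [333/2, 705/4, 150]
L2 α=1/5: [869/5, 862/5, 166]
L3 α=1/4: [3027/20, 869/5, 653/4]
L4 α=1/3: [4037/30, 2033/15, 237/2]
L5 α=4/5: [32837/150, 10553/75, 1869/10]
L7 α=1/3: [38387/225, 32356/225, 628/5]
rounded: [171, 144, 126]

query (0,0) [L1,L2,L3,L4,L5,L7] — begin 0,0,0
after L1 α=1/2: [57, 90, 211/2]
after L2 α=4/5: [669/5, 1078/5, 1459/10]
after L3 α=0: [669/5, 1078/5, 1459/10]
after L4 α=0: [669/5, 1078/5, 1459/10]
after L5 α=3/8: [831/8, 617/4, 2389/16]
after L7 α=7/8: [5423/64, 7589/32, 4181/128]
→ [85, 237, 33]

(1,1) stack=L1,L2,L3,L4,L5,L7; from [0,0,0]:
L1 α=1/6: [35/3, 57/2, 61/3]
L2 α=1/2: [349/3, 329/4, 139/6]
L3 α=1/2: [194/3, 789/8, 1009/12]
L4 α=3/4: [2147/12, 3933/32, 4141/48]
L5 α=2/3: [4163/36, 6173/96, 12685/144]
L7 α=1/2: [11435/72, 9053/192, 43069/288]
→ [159, 47, 150]


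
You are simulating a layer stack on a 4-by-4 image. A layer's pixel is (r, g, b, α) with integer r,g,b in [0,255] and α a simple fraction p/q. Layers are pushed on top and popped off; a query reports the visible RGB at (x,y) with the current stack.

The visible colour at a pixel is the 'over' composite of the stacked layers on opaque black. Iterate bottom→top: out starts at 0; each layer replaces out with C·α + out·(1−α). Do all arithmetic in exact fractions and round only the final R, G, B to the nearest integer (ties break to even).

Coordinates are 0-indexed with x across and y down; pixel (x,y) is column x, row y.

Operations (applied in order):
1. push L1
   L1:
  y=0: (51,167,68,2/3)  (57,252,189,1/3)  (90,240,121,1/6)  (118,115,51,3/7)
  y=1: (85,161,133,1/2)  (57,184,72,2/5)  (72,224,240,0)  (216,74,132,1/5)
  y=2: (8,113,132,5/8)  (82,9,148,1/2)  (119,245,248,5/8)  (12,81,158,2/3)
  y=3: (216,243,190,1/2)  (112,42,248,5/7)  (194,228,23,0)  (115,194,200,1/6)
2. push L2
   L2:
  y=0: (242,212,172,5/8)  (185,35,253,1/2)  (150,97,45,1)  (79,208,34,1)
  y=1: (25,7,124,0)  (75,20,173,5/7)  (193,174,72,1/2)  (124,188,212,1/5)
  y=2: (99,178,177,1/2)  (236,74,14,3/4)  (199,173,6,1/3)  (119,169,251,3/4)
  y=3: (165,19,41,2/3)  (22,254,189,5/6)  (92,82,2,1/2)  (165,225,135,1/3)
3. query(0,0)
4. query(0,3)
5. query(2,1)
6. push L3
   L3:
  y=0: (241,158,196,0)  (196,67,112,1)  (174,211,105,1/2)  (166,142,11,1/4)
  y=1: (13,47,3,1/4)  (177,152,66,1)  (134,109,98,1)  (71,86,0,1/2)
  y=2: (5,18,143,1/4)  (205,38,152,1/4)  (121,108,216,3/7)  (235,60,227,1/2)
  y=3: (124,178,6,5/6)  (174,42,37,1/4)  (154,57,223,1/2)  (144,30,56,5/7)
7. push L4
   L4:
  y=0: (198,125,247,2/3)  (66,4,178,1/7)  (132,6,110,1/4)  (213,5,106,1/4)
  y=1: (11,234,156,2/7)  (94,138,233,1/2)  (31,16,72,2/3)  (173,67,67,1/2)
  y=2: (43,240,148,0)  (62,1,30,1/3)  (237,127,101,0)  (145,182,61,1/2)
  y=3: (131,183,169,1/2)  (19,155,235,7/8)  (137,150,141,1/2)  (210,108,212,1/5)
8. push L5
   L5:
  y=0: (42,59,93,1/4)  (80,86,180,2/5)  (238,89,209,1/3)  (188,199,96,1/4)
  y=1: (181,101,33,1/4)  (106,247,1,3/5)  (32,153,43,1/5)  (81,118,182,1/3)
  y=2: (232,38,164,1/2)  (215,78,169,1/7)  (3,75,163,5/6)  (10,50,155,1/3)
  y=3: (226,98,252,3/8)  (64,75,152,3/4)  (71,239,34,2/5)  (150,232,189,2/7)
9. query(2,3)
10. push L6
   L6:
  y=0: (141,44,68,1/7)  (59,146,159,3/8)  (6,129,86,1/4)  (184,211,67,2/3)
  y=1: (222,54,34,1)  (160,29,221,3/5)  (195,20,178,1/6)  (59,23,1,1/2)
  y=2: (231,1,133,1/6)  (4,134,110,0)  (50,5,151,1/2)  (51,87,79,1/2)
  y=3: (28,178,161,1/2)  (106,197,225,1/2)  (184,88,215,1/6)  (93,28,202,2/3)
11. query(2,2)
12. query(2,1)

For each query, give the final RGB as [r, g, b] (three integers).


(0,0) stack=L1,L2; from [0,0,0]:
after L1 α=2/3: [34, 334/3, 136/3]
after L2 α=5/8: [164, 697/4, 249/2]
= [164, 174, 124]

at x=0,y=3 over L1,L2:
L1 α=1/2: [108, 243/2, 95]
L2 α=2/3: [146, 319/6, 59]
= [146, 53, 59]

query (2,1) [L1,L2] — begin 0,0,0
L1 α=0: [0, 0, 0]
L2 α=1/2: [193/2, 87, 36]
→ [96, 87, 36]

at x=2,y=3 over L1,L2,L3,L4,L5:
L1 α=0: [0, 0, 0]
L2 α=1/2: [46, 41, 1]
L3 α=1/2: [100, 49, 112]
L4 α=1/2: [237/2, 199/2, 253/2]
L5 α=2/5: [199/2, 1553/10, 179/2]
rounded: [100, 155, 90]

(2,2) stack=L1,L2,L3,L4,L5,L6; from [0,0,0]:
L1 α=5/8: [595/8, 1225/8, 155]
L2 α=1/3: [1391/12, 639/4, 316/3]
L3 α=3/7: [2480/21, 963/7, 3208/21]
L4 α=0: [2480/21, 963/7, 3208/21]
L5 α=5/6: [2795/126, 598/7, 20323/126]
L6 α=1/2: [9095/252, 633/14, 39349/252]
= [36, 45, 156]

at x=2,y=1 over L1,L2,L3,L4,L5,L6:
+L1 (α=0) → [0, 0, 0]
+L2 (α=1/2) → [193/2, 87, 36]
+L3 (α=1) → [134, 109, 98]
+L4 (α=2/3) → [196/3, 47, 242/3]
+L5 (α=1/5) → [176/3, 341/5, 1097/15]
+L6 (α=1/6) → [1465/18, 361/6, 1631/18]
rounded: [81, 60, 91]


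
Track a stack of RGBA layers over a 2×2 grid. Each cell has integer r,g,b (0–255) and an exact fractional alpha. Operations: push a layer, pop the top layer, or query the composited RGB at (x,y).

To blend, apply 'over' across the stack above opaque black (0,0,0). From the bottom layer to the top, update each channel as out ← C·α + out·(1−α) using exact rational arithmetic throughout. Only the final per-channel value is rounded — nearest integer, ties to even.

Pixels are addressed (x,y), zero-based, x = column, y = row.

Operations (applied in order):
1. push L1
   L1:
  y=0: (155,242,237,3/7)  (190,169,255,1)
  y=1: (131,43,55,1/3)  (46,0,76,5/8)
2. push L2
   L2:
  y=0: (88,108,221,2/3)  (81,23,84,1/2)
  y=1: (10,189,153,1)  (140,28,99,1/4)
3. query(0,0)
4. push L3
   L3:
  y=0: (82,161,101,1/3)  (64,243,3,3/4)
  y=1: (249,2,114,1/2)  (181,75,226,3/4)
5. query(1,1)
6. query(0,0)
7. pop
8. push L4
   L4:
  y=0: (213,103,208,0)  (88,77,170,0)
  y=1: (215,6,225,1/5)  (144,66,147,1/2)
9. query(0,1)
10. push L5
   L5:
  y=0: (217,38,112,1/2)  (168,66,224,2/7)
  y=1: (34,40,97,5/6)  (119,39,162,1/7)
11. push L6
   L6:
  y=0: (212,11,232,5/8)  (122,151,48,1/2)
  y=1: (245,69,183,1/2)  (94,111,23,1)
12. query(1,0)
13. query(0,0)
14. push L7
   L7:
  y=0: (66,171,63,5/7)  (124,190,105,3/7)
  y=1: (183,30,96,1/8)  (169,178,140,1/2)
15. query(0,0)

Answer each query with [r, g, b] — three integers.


(0,0) stack=L1,L2; from [0,0,0]:
L1 α=3/7: [465/7, 726/7, 711/7]
L2 α=2/3: [1697/21, 746/7, 3805/21]
= [81, 107, 181]

(1,1) stack=L1,L2,L3; from [0,0,0]:
after L1 α=5/8: [115/4, 0, 95/2]
after L2 α=1/4: [905/16, 7, 483/8]
after L3 α=3/4: [9593/64, 58, 5907/32]
rounded: [150, 58, 185]

at x=0,y=0 over L1,L2,L3:
after L1 α=3/7: [465/7, 726/7, 711/7]
after L2 α=2/3: [1697/21, 746/7, 3805/21]
after L3 α=1/3: [5116/63, 873/7, 9731/63]
→ [81, 125, 154]

(0,1) stack=L1,L2,L4; from [0,0,0]:
+L1 (α=1/3) → [131/3, 43/3, 55/3]
+L2 (α=1) → [10, 189, 153]
+L4 (α=1/5) → [51, 762/5, 837/5]
rounded: [51, 152, 167]

query (1,0) [L1,L2,L4,L5,L6] — begin 0,0,0
+L1 (α=1) → [190, 169, 255]
+L2 (α=1/2) → [271/2, 96, 339/2]
+L4 (α=0) → [271/2, 96, 339/2]
+L5 (α=2/7) → [2027/14, 612/7, 2591/14]
+L6 (α=1/2) → [3735/28, 1669/14, 3263/28]
rounded: [133, 119, 117]

at x=0,y=0 over L1,L2,L4,L5,L6:
+L1 (α=3/7) → [465/7, 726/7, 711/7]
+L2 (α=2/3) → [1697/21, 746/7, 3805/21]
+L4 (α=0) → [1697/21, 746/7, 3805/21]
+L5 (α=1/2) → [3127/21, 506/7, 6157/42]
+L6 (α=5/8) → [10547/56, 1903/56, 22397/112]
= [188, 34, 200]

at x=0,y=0 over L1,L2,L4,L5,L6,L7:
L1 α=3/7: [465/7, 726/7, 711/7]
L2 α=2/3: [1697/21, 746/7, 3805/21]
L4 α=0: [1697/21, 746/7, 3805/21]
L5 α=1/2: [3127/21, 506/7, 6157/42]
L6 α=5/8: [10547/56, 1903/56, 22397/112]
L7 α=5/7: [19787/196, 25843/196, 40037/392]
rounded: [101, 132, 102]


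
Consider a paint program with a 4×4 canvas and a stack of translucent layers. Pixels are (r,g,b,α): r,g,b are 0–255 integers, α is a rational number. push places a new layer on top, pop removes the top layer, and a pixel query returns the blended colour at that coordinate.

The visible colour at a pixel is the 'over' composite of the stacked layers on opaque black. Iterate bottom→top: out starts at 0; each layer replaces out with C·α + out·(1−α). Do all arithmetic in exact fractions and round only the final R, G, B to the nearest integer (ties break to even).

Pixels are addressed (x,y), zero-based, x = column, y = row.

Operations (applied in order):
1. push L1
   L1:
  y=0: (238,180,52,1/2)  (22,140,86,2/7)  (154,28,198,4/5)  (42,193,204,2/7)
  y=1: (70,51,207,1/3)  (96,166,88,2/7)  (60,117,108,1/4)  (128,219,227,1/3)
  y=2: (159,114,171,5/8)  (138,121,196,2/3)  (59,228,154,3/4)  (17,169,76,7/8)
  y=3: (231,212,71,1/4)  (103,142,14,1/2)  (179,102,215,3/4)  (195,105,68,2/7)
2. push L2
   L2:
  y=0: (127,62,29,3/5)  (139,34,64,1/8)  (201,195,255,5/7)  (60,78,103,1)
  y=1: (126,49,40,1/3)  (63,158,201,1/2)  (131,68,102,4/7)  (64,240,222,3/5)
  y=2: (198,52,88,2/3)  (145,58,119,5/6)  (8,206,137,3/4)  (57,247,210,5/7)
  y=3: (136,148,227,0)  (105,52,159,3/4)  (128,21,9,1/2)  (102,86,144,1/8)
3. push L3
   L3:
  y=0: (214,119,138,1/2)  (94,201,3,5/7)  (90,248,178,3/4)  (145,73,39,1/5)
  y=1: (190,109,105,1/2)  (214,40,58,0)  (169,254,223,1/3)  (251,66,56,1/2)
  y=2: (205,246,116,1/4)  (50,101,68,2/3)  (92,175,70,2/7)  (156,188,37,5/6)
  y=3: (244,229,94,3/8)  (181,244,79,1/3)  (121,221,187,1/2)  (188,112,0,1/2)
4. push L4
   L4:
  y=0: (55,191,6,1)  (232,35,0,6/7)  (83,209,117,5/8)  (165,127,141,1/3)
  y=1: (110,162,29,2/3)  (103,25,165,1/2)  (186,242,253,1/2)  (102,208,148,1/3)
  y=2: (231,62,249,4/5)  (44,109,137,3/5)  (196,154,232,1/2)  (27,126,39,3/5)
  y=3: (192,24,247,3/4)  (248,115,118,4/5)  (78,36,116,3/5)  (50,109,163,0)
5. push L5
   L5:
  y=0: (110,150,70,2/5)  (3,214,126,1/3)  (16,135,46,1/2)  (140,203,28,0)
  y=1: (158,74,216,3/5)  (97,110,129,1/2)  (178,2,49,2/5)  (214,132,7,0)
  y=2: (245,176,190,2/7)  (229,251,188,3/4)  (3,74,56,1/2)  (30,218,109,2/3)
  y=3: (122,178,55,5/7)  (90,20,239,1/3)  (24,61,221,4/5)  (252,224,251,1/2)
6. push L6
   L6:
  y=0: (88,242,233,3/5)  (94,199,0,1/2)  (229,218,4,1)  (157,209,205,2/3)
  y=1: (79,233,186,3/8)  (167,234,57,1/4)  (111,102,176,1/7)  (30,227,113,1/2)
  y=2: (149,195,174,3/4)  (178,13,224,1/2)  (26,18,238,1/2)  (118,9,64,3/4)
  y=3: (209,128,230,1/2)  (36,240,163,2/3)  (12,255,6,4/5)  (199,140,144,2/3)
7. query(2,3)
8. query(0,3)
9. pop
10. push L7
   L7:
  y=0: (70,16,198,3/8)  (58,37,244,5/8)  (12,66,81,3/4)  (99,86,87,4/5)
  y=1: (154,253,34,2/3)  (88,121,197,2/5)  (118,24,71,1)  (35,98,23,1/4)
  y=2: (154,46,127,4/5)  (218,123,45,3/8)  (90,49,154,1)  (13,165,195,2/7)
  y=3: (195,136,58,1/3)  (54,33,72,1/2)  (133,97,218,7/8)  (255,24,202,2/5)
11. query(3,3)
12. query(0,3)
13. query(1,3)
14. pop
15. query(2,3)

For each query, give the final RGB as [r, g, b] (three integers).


(2,3) stack=L1,L2,L3,L4,L5,L6; from [0,0,0]:
+L1 (α=3/4) → [537/4, 153/2, 645/4]
+L2 (α=1/2) → [1049/8, 195/4, 681/8]
+L3 (α=1/2) → [2017/16, 1079/8, 2177/16]
+L4 (α=3/5) → [3889/40, 1511/20, 4961/40]
+L5 (α=4/5) → [7729/200, 6391/100, 40321/200]
+L6 (α=4/5) → [17329/1000, 108391/500, 45121/1000]
= [17, 217, 45]

query (0,3) [L1,L2,L3,L4,L5,L6] — begin 0,0,0
L1 α=1/4: [231/4, 53, 71/4]
L2 α=0: [231/4, 53, 71/4]
L3 α=3/8: [4083/32, 119, 1483/32]
L4 α=3/4: [22515/128, 191/4, 25195/128]
L5 α=5/7: [61555/448, 1971/14, 42795/448]
L6 α=1/2: [155187/896, 3763/28, 145835/896]
rounded: [173, 134, 163]

query (3,3) [L1,L2,L3,L4,L5,L7] — begin 0,0,0
after L1 α=2/7: [390/7, 30, 136/7]
after L2 α=1/8: [123/2, 37, 35]
after L3 α=1/2: [499/4, 149/2, 35/2]
after L4 α=0: [499/4, 149/2, 35/2]
after L5 α=1/2: [1507/8, 597/4, 537/4]
after L7 α=2/5: [8601/40, 1983/20, 3227/20]
= [215, 99, 161]

(0,3) stack=L1,L2,L3,L4,L5,L7; from [0,0,0]:
L1 α=1/4: [231/4, 53, 71/4]
L2 α=0: [231/4, 53, 71/4]
L3 α=3/8: [4083/32, 119, 1483/32]
L4 α=3/4: [22515/128, 191/4, 25195/128]
L5 α=5/7: [61555/448, 1971/14, 42795/448]
L7 α=1/3: [105235/672, 2923/21, 55787/672]
= [157, 139, 83]

(1,3) stack=L1,L2,L3,L4,L5,L7; from [0,0,0]:
L1 α=1/2: [103/2, 71, 7]
L2 α=3/4: [733/8, 227/4, 121]
L3 α=1/3: [1457/12, 715/6, 107]
L4 α=4/5: [13361/60, 695/6, 579/5]
L5 α=1/3: [16061/90, 755/9, 2353/15]
L7 α=1/2: [20921/180, 526/9, 3433/30]
→ [116, 58, 114]

(2,3) stack=L1,L2,L3,L4,L5; from [0,0,0]:
L1 α=3/4: [537/4, 153/2, 645/4]
L2 α=1/2: [1049/8, 195/4, 681/8]
L3 α=1/2: [2017/16, 1079/8, 2177/16]
L4 α=3/5: [3889/40, 1511/20, 4961/40]
L5 α=4/5: [7729/200, 6391/100, 40321/200]
= [39, 64, 202]


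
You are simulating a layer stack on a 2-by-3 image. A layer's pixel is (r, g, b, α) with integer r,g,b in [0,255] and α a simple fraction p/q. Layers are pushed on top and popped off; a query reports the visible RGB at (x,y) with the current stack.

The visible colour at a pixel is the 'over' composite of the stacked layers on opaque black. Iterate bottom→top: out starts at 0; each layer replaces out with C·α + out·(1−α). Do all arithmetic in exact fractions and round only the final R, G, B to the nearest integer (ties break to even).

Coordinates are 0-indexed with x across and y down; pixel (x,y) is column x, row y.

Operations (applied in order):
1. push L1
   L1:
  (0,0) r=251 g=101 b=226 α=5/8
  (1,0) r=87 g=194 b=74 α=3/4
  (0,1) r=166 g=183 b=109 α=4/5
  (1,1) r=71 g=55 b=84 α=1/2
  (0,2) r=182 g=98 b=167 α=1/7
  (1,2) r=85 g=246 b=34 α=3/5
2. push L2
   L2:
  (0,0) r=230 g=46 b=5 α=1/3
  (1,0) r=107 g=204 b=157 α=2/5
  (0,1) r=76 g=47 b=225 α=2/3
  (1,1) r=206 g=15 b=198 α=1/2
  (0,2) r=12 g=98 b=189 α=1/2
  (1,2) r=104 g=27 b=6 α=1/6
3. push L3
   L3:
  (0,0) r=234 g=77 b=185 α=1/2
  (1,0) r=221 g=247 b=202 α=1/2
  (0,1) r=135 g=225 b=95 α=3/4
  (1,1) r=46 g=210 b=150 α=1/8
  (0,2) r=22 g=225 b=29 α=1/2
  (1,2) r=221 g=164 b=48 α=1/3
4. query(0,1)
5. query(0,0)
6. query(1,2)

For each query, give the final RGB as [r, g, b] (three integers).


query (0,1) [L1,L2,L3] — begin 0,0,0
L1 α=4/5: [664/5, 732/5, 436/5]
L2 α=2/3: [1424/15, 1202/15, 2686/15]
L3 α=3/4: [7499/60, 11327/60, 6961/60]
rounded: [125, 189, 116]

at x=0,y=0 over L1,L2,L3:
after L1 α=5/8: [1255/8, 505/8, 565/4]
after L2 α=1/3: [725/4, 689/12, 575/6]
after L3 α=1/2: [1661/8, 1613/24, 1685/12]
= [208, 67, 140]

at x=1,y=2 over L1,L2,L3:
after L1 α=3/5: [51, 738/5, 102/5]
after L2 α=1/6: [359/6, 255/2, 18]
after L3 α=1/3: [1022/9, 419/3, 28]
= [114, 140, 28]


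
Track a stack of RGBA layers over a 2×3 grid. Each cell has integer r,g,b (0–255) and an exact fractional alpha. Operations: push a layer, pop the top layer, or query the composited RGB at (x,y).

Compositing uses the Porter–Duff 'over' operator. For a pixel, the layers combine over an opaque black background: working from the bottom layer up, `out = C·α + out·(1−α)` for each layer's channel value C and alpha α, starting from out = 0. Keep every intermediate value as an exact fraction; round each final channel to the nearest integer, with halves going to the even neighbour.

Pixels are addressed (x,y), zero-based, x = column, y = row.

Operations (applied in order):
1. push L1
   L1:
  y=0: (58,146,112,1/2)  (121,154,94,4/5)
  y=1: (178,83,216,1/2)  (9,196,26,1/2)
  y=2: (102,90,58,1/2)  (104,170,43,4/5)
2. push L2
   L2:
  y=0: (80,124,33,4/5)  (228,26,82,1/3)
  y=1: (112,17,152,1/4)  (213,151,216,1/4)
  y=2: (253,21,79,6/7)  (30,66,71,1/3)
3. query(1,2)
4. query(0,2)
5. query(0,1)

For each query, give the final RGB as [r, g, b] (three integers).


at x=1,y=2 over L1,L2:
L1 α=4/5: [416/5, 136, 172/5]
L2 α=1/3: [982/15, 338/3, 233/5]
→ [65, 113, 47]

query (0,2) [L1,L2] — begin 0,0,0
after L1 α=1/2: [51, 45, 29]
after L2 α=6/7: [1569/7, 171/7, 503/7]
→ [224, 24, 72]

query (0,1) [L1,L2] — begin 0,0,0
L1 α=1/2: [89, 83/2, 108]
L2 α=1/4: [379/4, 283/8, 119]
= [95, 35, 119]


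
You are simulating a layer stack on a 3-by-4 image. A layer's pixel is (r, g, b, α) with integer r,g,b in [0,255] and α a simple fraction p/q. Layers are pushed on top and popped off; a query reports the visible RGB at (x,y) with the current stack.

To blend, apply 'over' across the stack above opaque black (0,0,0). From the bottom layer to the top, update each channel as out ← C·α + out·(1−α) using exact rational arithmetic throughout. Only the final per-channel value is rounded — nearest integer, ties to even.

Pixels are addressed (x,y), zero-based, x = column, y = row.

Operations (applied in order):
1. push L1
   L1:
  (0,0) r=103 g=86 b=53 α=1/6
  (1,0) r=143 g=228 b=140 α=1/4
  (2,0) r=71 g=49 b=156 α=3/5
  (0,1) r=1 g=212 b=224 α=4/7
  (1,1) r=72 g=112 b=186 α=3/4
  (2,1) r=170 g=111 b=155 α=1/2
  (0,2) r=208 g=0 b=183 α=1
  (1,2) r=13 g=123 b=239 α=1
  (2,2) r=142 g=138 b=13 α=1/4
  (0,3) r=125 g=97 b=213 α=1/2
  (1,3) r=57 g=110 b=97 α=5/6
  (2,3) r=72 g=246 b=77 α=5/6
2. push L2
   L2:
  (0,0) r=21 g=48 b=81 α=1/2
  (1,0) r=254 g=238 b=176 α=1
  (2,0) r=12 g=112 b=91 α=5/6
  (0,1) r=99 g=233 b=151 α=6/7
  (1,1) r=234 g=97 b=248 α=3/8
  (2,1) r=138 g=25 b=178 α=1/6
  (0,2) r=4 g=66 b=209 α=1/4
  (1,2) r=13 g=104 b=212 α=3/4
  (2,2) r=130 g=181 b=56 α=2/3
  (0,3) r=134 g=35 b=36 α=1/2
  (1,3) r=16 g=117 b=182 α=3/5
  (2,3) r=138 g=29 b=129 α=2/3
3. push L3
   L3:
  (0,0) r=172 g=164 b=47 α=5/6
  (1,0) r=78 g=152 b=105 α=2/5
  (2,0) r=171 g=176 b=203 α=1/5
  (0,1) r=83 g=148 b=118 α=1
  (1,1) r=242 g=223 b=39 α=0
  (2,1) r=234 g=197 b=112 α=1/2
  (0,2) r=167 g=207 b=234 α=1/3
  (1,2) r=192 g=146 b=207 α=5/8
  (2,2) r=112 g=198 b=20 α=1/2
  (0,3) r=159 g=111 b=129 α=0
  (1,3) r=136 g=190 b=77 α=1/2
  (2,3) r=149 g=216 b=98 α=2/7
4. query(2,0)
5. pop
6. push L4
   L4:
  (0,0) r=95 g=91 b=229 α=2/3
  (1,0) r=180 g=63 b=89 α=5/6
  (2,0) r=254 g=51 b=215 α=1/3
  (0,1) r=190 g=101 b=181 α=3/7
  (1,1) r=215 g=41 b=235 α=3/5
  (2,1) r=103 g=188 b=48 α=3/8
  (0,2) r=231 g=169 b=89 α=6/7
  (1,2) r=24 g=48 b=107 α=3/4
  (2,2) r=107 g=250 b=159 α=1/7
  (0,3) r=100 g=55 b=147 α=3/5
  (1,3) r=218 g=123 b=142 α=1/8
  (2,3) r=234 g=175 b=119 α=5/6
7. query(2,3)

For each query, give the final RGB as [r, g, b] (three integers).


(2,0) stack=L1,L2,L3; from [0,0,0]:
after L1 α=3/5: [213/5, 147/5, 468/5]
after L2 α=5/6: [171/10, 2947/30, 2743/30]
after L3 α=1/5: [1197/25, 8534/75, 8531/75]
→ [48, 114, 114]

at x=2,y=3 over L1,L2,L4:
L1 α=5/6: [60, 205, 385/6]
L2 α=2/3: [112, 263/3, 1933/18]
L4 α=5/6: [641/3, 1444/9, 12643/108]
→ [214, 160, 117]


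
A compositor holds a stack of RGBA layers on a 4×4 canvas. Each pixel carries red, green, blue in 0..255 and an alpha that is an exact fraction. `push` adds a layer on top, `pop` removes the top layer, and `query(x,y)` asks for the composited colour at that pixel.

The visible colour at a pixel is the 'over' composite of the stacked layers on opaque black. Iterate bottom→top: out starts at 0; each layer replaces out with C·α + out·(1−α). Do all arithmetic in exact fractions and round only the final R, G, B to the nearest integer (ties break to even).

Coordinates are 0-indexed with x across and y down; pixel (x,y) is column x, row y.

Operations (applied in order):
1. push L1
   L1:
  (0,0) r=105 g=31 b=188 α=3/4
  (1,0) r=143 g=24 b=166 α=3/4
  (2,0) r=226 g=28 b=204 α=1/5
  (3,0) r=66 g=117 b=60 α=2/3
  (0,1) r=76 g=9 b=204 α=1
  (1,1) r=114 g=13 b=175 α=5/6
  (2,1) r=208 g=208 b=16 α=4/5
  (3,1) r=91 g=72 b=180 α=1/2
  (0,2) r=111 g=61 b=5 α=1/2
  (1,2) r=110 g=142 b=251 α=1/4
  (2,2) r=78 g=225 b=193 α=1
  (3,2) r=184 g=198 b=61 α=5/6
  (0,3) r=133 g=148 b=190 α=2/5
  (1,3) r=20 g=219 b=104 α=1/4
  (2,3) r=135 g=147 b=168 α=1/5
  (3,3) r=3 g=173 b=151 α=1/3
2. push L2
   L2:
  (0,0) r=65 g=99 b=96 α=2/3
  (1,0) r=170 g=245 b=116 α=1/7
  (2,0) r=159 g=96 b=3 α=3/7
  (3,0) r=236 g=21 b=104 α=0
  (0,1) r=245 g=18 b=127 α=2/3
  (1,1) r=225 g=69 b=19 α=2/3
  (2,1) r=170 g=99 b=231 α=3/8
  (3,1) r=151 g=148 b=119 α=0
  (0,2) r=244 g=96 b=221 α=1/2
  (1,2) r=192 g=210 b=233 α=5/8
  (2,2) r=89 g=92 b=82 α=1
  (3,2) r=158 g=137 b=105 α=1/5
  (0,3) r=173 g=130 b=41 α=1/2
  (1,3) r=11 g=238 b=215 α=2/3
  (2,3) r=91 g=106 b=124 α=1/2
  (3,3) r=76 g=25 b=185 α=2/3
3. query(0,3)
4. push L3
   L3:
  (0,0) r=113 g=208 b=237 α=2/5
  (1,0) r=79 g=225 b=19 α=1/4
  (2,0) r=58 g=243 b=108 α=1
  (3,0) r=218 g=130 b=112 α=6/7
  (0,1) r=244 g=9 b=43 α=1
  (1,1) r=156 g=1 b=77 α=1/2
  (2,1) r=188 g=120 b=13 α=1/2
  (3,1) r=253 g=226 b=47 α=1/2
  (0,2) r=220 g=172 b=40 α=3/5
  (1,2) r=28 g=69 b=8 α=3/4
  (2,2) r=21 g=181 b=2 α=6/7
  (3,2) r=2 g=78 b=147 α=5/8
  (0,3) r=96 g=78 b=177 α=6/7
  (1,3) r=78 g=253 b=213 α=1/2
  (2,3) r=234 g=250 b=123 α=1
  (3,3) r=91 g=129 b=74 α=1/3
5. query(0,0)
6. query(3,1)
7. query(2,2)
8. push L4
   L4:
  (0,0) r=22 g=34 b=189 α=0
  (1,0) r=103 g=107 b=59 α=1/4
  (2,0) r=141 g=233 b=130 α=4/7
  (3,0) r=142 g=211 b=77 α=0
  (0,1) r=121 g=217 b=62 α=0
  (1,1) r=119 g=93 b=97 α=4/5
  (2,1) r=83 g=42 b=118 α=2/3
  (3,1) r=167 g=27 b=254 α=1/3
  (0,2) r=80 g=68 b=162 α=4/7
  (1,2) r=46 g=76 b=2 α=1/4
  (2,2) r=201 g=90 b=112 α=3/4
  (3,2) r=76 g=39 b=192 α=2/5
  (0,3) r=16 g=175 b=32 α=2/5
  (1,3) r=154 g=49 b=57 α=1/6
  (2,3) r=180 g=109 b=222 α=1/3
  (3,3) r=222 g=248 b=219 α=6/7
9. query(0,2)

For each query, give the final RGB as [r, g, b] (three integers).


query (0,3) [L1,L2] — begin 0,0,0
L1 α=2/5: [266/5, 296/5, 76]
L2 α=1/2: [1131/10, 473/5, 117/2]
→ [113, 95, 58]

at x=0,y=0 over L1,L2,L3:
after L1 α=3/4: [315/4, 93/4, 141]
after L2 α=2/3: [835/12, 295/4, 111]
after L3 α=2/5: [1739/20, 2549/20, 807/5]
→ [87, 127, 161]

query (3,1) [L1,L2,L3] — begin 0,0,0
+L1 (α=1/2) → [91/2, 36, 90]
+L2 (α=0) → [91/2, 36, 90]
+L3 (α=1/2) → [597/4, 131, 137/2]
rounded: [149, 131, 68]

(2,2) stack=L1,L2,L3; from [0,0,0]:
+L1 (α=1) → [78, 225, 193]
+L2 (α=1) → [89, 92, 82]
+L3 (α=6/7) → [215/7, 1178/7, 94/7]
→ [31, 168, 13]

query (0,2) [L1,L2,L3,L4] — begin 0,0,0
+L1 (α=1/2) → [111/2, 61/2, 5/2]
+L2 (α=1/2) → [599/4, 253/4, 447/4]
+L3 (α=3/5) → [1919/10, 257/2, 687/10]
+L4 (α=4/7) → [8957/70, 1315/14, 8541/70]
rounded: [128, 94, 122]


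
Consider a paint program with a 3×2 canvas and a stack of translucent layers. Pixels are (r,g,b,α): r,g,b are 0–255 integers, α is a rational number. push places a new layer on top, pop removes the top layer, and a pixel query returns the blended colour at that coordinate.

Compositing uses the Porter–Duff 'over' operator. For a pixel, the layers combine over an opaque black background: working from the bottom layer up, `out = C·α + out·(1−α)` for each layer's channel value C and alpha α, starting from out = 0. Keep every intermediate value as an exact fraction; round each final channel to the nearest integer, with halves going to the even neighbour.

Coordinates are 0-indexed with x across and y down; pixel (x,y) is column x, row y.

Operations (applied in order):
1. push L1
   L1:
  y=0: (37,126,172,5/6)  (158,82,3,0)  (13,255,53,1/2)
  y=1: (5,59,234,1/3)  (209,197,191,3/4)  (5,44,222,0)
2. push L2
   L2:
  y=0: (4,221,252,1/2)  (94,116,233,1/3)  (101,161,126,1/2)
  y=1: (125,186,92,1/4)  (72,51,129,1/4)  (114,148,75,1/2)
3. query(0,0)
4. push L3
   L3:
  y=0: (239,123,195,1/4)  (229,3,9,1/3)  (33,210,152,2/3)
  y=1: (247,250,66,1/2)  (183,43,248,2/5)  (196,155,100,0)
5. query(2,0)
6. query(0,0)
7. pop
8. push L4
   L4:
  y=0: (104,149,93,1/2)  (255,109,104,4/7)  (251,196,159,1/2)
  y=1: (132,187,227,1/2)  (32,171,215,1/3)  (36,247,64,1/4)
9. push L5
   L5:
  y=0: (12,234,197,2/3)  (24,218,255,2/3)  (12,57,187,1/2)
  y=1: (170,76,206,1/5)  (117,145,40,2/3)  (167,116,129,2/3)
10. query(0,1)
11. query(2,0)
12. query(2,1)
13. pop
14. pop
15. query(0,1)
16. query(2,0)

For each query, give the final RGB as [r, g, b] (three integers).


(0,0) stack=L1,L2; from [0,0,0]:
+L1 (α=5/6) → [185/6, 105, 430/3]
+L2 (α=1/2) → [209/12, 163, 593/3]
rounded: [17, 163, 198]

at x=2,y=0 over L1,L2,L3:
+L1 (α=1/2) → [13/2, 255/2, 53/2]
+L2 (α=1/2) → [215/4, 577/4, 305/4]
+L3 (α=2/3) → [479/12, 2257/12, 507/4]
→ [40, 188, 127]

at x=0,y=0 over L1,L2,L3:
after L1 α=5/6: [185/6, 105, 430/3]
after L2 α=1/2: [209/12, 163, 593/3]
after L3 α=1/4: [1165/16, 153, 197]
→ [73, 153, 197]

(0,1) stack=L1,L2,L4,L5; from [0,0,0]:
+L1 (α=1/3) → [5/3, 59/3, 78]
+L2 (α=1/4) → [65/2, 245/4, 163/2]
+L4 (α=1/2) → [329/4, 993/8, 617/4]
+L5 (α=1/5) → [499/5, 229/2, 823/5]
= [100, 114, 165]

at x=2,y=0 over L1,L2,L4,L5:
after L1 α=1/2: [13/2, 255/2, 53/2]
after L2 α=1/2: [215/4, 577/4, 305/4]
after L4 α=1/2: [1219/8, 1361/8, 941/8]
after L5 α=1/2: [1315/16, 1817/16, 2437/16]
= [82, 114, 152]

at x=2,y=1 over L1,L2,L4,L5:
+L1 (α=0) → [0, 0, 0]
+L2 (α=1/2) → [57, 74, 75/2]
+L4 (α=1/4) → [207/4, 469/4, 353/8]
+L5 (α=2/3) → [1543/12, 1397/12, 2417/24]
rounded: [129, 116, 101]

query (0,1) [L1,L2] — begin 0,0,0
after L1 α=1/3: [5/3, 59/3, 78]
after L2 α=1/4: [65/2, 245/4, 163/2]
rounded: [32, 61, 82]

(2,0) stack=L1,L2; from [0,0,0]:
+L1 (α=1/2) → [13/2, 255/2, 53/2]
+L2 (α=1/2) → [215/4, 577/4, 305/4]
rounded: [54, 144, 76]


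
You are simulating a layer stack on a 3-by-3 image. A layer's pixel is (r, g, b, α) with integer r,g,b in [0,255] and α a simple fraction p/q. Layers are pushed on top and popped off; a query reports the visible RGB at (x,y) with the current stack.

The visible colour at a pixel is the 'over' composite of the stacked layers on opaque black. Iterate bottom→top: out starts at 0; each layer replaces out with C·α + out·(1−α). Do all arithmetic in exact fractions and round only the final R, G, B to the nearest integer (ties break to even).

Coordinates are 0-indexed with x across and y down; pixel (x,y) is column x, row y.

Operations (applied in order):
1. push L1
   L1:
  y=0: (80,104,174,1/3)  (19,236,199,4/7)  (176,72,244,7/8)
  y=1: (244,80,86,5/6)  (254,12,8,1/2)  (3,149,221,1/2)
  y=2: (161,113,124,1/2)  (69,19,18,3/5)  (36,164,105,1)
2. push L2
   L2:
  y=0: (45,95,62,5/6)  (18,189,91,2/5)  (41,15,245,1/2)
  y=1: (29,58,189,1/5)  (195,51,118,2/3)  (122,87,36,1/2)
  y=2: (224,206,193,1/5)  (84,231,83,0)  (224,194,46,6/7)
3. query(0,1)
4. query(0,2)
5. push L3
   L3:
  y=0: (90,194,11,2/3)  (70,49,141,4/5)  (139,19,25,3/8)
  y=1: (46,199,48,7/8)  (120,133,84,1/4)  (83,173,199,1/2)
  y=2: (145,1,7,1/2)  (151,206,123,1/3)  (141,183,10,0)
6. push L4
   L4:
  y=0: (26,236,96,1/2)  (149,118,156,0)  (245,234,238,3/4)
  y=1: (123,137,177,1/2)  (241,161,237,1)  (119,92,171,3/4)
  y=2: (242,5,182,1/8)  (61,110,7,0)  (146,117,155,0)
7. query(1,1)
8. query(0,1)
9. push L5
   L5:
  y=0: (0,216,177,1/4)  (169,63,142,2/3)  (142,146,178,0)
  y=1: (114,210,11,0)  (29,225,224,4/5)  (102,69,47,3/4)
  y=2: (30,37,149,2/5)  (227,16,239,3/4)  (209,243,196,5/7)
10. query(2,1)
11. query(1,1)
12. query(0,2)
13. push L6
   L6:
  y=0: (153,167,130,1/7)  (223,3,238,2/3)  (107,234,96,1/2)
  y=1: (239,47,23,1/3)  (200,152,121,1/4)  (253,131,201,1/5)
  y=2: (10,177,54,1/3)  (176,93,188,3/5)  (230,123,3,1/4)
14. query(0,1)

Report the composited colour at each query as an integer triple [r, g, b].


query (0,1) [L1,L2] — begin 0,0,0
+L1 (α=5/6) → [610/3, 200/3, 215/3]
+L2 (α=1/5) → [2527/15, 974/15, 1427/15]
→ [168, 65, 95]

query (0,2) [L1,L2] — begin 0,0,0
+L1 (α=1/2) → [161/2, 113/2, 62]
+L2 (α=1/5) → [546/5, 432/5, 441/5]
→ [109, 86, 88]

at x=1,y=1 over L1,L2,L3,L4:
L1 α=1/2: [127, 6, 4]
L2 α=2/3: [517/3, 36, 80]
L3 α=1/4: [637/4, 241/4, 81]
L4 α=1: [241, 161, 237]
= [241, 161, 237]

query (0,1) [L1,L2,L3,L4] — begin 0,0,0
L1 α=5/6: [610/3, 200/3, 215/3]
L2 α=1/5: [2527/15, 974/15, 1427/15]
L3 α=7/8: [7357/120, 21869/120, 6467/120]
L4 α=1/2: [22117/240, 38309/240, 27707/240]
→ [92, 160, 115]

(2,1) stack=L1,L2,L3,L4,L5; from [0,0,0]:
+L1 (α=1/2) → [3/2, 149/2, 221/2]
+L2 (α=1/2) → [247/4, 323/4, 293/4]
+L3 (α=1/2) → [579/8, 1015/8, 1089/8]
+L4 (α=3/4) → [3435/32, 3223/32, 5193/32]
+L5 (α=3/4) → [13227/128, 9847/128, 9705/128]
→ [103, 77, 76]

at x=1,y=1 over L1,L2,L3,L4,L5:
after L1 α=1/2: [127, 6, 4]
after L2 α=2/3: [517/3, 36, 80]
after L3 α=1/4: [637/4, 241/4, 81]
after L4 α=1: [241, 161, 237]
after L5 α=4/5: [357/5, 1061/5, 1133/5]
→ [71, 212, 227]

query (0,2) [L1,L2,L3,L4,L5] — begin 0,0,0
L1 α=1/2: [161/2, 113/2, 62]
L2 α=1/5: [546/5, 432/5, 441/5]
L3 α=1/2: [1271/10, 437/10, 238/5]
L4 α=1/8: [11317/80, 3109/80, 322/5]
L5 α=2/5: [38751/400, 15247/400, 2456/25]
→ [97, 38, 98]

query (0,1) [L1,L2,L3,L4,L5,L6] — begin 0,0,0
after L1 α=5/6: [610/3, 200/3, 215/3]
after L2 α=1/5: [2527/15, 974/15, 1427/15]
after L3 α=7/8: [7357/120, 21869/120, 6467/120]
after L4 α=1/2: [22117/240, 38309/240, 27707/240]
after L5 α=0: [22117/240, 38309/240, 27707/240]
after L6 α=1/3: [50797/360, 43949/360, 30467/360]
→ [141, 122, 85]


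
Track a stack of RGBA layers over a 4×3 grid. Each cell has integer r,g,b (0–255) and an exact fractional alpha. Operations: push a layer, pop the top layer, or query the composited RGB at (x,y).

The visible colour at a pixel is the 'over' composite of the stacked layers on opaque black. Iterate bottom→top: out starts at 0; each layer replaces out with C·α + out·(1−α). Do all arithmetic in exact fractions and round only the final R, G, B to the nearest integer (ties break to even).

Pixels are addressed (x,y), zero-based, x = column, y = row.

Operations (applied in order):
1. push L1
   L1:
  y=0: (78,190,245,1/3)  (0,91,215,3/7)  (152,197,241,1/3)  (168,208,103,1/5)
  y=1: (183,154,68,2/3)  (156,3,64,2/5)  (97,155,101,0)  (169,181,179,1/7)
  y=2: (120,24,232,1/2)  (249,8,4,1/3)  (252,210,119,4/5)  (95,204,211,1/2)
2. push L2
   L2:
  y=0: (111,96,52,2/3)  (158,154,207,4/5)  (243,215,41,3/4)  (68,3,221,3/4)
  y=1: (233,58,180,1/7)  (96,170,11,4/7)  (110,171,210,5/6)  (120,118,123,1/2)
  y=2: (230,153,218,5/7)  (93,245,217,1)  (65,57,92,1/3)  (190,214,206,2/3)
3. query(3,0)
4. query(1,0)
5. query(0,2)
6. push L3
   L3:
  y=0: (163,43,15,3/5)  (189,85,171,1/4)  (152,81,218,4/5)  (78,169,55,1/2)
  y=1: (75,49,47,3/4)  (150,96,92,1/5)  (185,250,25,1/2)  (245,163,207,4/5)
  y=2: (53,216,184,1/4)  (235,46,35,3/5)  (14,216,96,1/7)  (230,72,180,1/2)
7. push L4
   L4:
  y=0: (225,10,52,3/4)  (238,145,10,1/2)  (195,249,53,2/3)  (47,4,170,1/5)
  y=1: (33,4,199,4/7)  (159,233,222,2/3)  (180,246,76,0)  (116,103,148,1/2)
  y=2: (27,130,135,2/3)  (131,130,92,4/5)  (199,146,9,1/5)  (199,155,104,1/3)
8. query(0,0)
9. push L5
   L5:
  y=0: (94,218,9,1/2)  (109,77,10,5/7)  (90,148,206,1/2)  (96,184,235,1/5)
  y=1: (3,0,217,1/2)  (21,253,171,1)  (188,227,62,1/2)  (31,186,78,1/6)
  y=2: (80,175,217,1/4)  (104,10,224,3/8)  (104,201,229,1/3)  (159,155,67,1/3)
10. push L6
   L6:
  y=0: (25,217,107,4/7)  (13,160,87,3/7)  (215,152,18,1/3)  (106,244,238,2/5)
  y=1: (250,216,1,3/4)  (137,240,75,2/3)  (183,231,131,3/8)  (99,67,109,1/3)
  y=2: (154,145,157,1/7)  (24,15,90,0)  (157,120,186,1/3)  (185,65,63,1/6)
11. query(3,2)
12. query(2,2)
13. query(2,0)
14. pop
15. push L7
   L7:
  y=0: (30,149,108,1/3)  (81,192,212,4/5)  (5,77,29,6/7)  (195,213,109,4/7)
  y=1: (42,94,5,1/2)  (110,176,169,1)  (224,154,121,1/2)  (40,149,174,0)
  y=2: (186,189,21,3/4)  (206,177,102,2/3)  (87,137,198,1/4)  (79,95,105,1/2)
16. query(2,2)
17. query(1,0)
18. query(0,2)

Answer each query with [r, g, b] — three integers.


query (3,0) [L1,L2] — begin 0,0,0
L1 α=1/5: [168/5, 208/5, 103/5]
L2 α=3/4: [297/5, 253/20, 1709/10]
rounded: [59, 13, 171]

query (1,0) [L1,L2] — begin 0,0,0
+L1 (α=3/7) → [0, 39, 645/7]
+L2 (α=4/5) → [632/5, 131, 6441/35]
= [126, 131, 184]

at x=0,y=2 over L1,L2:
L1 α=1/2: [60, 12, 116]
L2 α=5/7: [1270/7, 789/7, 1322/7]
→ [181, 113, 189]

(0,0) stack=L1,L2,L3,L4; from [0,0,0]:
+L1 (α=1/3) → [26, 190/3, 245/3]
+L2 (α=2/3) → [248/3, 766/9, 557/9]
+L3 (α=3/5) → [1963/15, 2693/45, 1519/45]
+L4 (α=3/4) → [3022/15, 4043/180, 8539/180]
rounded: [201, 22, 47]

(3,2) stack=L1,L2,L3,L4,L5,L6; from [0,0,0]:
after L1 α=1/2: [95/2, 102, 211/2]
after L2 α=2/3: [285/2, 530/3, 345/2]
after L3 α=1/2: [745/4, 373/3, 705/4]
after L4 α=1/3: [381/2, 1211/9, 913/6]
after L5 α=1/3: [180, 3817/27, 1114/9]
after L6 α=1/6: [1085/6, 10420/81, 6137/54]
rounded: [181, 129, 114]

(2,2) stack=L1,L2,L3,L4,L5,L6; from [0,0,0]:
L1 α=4/5: [1008/5, 168, 476/5]
L2 α=1/3: [2341/15, 131, 1412/15]
L3 α=1/7: [4752/35, 1002/7, 472/5]
L4 α=1/5: [25973/175, 1006/7, 1933/25]
L5 α=1/3: [23382/175, 3419/21, 3197/25]
L6 α=1/3: [74239/525, 9358/63, 11044/75]
= [141, 149, 147]

query (2,0) [L1,L2,L3,L4,L5,L6] — begin 0,0,0
+L1 (α=1/3) → [152/3, 197/3, 241/3]
+L2 (α=3/4) → [2339/12, 533/3, 305/6]
+L3 (α=4/5) → [1927/12, 301/3, 5537/30]
+L4 (α=2/3) → [6607/36, 1795/9, 8717/90]
+L5 (α=1/2) → [9847/72, 3127/18, 27257/180]
+L6 (α=1/3) → [17587/108, 4495/27, 28877/270]
→ [163, 166, 107]

(2,2) stack=L1,L2,L3,L4,L5,L7; from [0,0,0]:
+L1 (α=4/5) → [1008/5, 168, 476/5]
+L2 (α=1/3) → [2341/15, 131, 1412/15]
+L3 (α=1/7) → [4752/35, 1002/7, 472/5]
+L4 (α=1/5) → [25973/175, 1006/7, 1933/25]
+L5 (α=1/3) → [23382/175, 3419/21, 3197/25]
+L7 (α=1/4) → [85371/700, 2189/14, 14541/100]
rounded: [122, 156, 145]

(1,0) stack=L1,L2,L3,L4,L5,L7; from [0,0,0]:
+L1 (α=3/7) → [0, 39, 645/7]
+L2 (α=4/5) → [632/5, 131, 6441/35]
+L3 (α=1/4) → [2841/20, 239/2, 6327/35]
+L4 (α=1/2) → [7601/40, 529/4, 6677/70]
+L5 (α=5/7) → [2643/20, 1299/14, 8427/245]
+L7 (α=4/5) → [9123/100, 12051/70, 216187/1225]
→ [91, 172, 176]

at x=0,y=2 over L1,L2,L3,L4,L5,L7:
L1 α=1/2: [60, 12, 116]
L2 α=5/7: [1270/7, 789/7, 1322/7]
L3 α=1/4: [4181/28, 3879/28, 2627/14]
L4 α=2/3: [5693/84, 11159/84, 6407/42]
L5 α=1/4: [7933/112, 16059/112, 9445/56]
L7 α=3/4: [70429/448, 79563/448, 12973/224]
→ [157, 178, 58]


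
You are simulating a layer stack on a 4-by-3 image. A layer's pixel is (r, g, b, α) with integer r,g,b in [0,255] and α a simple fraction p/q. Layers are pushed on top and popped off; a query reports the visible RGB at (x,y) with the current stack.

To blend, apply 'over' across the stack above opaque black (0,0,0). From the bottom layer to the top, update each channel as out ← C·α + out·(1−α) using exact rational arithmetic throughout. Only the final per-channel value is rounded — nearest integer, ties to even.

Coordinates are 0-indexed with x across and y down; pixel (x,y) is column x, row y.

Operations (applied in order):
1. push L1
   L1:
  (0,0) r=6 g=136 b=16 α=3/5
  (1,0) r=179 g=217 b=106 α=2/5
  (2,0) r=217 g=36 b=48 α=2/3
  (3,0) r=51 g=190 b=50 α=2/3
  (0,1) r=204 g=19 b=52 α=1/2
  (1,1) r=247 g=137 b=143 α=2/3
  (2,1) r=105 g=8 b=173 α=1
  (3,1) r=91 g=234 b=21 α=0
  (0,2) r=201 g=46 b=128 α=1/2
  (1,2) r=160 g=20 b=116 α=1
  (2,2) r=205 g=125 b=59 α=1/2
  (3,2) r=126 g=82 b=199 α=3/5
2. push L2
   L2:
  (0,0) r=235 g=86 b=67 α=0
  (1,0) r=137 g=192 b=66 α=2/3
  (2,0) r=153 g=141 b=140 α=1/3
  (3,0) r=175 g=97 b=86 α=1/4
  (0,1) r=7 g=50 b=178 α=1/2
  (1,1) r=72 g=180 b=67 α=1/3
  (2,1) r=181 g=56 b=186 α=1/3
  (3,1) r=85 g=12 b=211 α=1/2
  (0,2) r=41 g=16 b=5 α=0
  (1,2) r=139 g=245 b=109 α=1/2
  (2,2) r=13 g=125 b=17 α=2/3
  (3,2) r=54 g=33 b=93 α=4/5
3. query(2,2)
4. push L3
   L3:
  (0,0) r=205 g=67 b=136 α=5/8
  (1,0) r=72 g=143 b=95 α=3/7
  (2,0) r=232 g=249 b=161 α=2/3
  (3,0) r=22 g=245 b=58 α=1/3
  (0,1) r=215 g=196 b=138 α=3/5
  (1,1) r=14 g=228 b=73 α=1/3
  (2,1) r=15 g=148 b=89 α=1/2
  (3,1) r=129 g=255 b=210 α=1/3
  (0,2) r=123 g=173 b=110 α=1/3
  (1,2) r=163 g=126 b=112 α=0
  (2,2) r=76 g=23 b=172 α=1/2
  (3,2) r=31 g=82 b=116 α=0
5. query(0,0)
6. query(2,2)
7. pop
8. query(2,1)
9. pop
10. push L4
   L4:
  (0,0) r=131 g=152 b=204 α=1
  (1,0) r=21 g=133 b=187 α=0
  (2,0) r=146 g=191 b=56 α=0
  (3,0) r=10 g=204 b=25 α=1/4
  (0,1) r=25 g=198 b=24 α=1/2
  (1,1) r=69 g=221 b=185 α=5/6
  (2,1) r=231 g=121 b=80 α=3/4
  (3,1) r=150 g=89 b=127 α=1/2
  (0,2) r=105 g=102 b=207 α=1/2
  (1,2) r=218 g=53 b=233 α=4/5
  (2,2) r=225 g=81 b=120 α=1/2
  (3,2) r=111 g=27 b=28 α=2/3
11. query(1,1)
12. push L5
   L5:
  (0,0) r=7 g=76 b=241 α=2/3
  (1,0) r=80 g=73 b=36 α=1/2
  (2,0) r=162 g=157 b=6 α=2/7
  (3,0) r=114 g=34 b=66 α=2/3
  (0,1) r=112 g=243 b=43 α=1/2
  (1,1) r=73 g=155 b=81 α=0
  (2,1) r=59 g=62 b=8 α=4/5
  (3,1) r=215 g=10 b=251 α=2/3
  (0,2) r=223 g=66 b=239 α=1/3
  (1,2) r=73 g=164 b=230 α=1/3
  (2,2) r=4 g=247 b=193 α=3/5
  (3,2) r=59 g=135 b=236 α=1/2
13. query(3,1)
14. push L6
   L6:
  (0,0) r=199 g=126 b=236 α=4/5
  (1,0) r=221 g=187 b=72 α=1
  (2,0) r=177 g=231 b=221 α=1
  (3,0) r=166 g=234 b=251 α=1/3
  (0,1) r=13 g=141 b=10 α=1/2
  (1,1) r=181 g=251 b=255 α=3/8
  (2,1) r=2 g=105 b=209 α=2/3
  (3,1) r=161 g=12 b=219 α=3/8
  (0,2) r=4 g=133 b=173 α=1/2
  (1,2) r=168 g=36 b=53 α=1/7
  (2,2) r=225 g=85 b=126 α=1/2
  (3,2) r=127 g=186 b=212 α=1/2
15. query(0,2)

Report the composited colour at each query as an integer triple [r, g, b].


at x=2,y=2 over L1,L2:
after L1 α=1/2: [205/2, 125/2, 59/2]
after L2 α=2/3: [257/6, 625/6, 127/6]
rounded: [43, 104, 21]

(0,0) stack=L1,L2,L3; from [0,0,0]:
after L1 α=3/5: [18/5, 408/5, 48/5]
after L2 α=0: [18/5, 408/5, 48/5]
after L3 α=5/8: [5179/40, 2899/40, 443/5]
→ [129, 72, 89]

at x=2,y=2 over L1,L2,L3:
L1 α=1/2: [205/2, 125/2, 59/2]
L2 α=2/3: [257/6, 625/6, 127/6]
L3 α=1/2: [713/12, 763/12, 1159/12]
→ [59, 64, 97]

at x=2,y=1 over L1,L2:
after L1 α=1: [105, 8, 173]
after L2 α=1/3: [391/3, 24, 532/3]
rounded: [130, 24, 177]

query (1,1) [L1,L4] — begin 0,0,0
after L1 α=2/3: [494/3, 274/3, 286/3]
after L4 α=5/6: [1529/18, 3589/18, 3061/18]
rounded: [85, 199, 170]

at x=3,y=1 over L1,L4,L5:
after L1 α=0: [0, 0, 0]
after L4 α=1/2: [75, 89/2, 127/2]
after L5 α=2/3: [505/3, 43/2, 377/2]
→ [168, 22, 188]

query (0,2) [L1,L4,L5,L6] — begin 0,0,0
after L1 α=1/2: [201/2, 23, 64]
after L4 α=1/2: [411/4, 125/2, 271/2]
after L5 α=1/3: [857/6, 191/3, 170]
after L6 α=1/2: [881/12, 295/3, 343/2]
→ [73, 98, 172]
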